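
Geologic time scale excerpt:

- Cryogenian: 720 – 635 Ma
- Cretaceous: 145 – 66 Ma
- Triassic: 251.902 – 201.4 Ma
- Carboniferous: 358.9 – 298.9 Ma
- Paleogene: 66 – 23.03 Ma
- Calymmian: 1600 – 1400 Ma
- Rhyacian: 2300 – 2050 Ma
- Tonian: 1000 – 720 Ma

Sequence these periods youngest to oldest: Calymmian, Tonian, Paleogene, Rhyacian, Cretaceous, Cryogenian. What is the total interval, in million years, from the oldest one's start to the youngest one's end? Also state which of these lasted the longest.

Paleogene, Cretaceous, Cryogenian, Tonian, Calymmian, Rhyacian; total span 2276.97 Myr; longest is Tonian

Start ages (Ma): Rhyacian 2300, Calymmian 1600, Tonian 1000, Cryogenian 720, Cretaceous 145, Paleogene 66.
Ordered youngest to oldest: Paleogene, Cretaceous, Cryogenian, Tonian, Calymmian, Rhyacian.
Span = 2300 − 23.03 = 2276.97 Myr.
Durations: Paleogene 42.97, Rhyacian 250, Cretaceous 79, Calymmian 200, Cryogenian 85, Tonian 280 → longest is Tonian (280 Myr).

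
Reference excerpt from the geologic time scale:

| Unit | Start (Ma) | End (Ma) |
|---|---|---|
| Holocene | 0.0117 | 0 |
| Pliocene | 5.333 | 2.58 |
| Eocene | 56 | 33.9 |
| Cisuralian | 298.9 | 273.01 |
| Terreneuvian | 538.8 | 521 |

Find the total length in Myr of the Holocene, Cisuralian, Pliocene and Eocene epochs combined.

50.7547 million years

Duration is start − end for each: (0.0117 − 0) + (298.9 − 273.01) + (5.333 − 2.58) + (56 − 33.9).
That is 0.0117 + 25.89 + 2.753 + 22.1, which totals 50.7547 million years.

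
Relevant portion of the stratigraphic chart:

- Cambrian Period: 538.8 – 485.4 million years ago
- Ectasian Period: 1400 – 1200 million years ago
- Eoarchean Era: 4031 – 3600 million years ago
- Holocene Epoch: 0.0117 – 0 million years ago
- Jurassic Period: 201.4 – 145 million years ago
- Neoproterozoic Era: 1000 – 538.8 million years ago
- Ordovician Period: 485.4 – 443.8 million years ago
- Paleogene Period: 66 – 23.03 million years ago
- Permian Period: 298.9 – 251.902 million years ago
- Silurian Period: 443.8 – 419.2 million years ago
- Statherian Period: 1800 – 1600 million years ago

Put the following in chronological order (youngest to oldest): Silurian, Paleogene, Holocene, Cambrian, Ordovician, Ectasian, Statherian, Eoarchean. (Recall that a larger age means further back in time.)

Read off each span (Ma): Silurian 443.8–419.2; Paleogene 66–23.03; Holocene 0.0117–0; Cambrian 538.8–485.4; Ordovician 485.4–443.8; Ectasian 1400–1200; Statherian 1800–1600; Eoarchean 4031–3600.
Larger Ma is older, so oldest→youngest is Eoarchean, Statherian, Ectasian, Cambrian, Ordovician, Silurian, Paleogene, Holocene; reverse it for youngest→oldest.

Holocene, then Paleogene, then Silurian, then Ordovician, then Cambrian, then Ectasian, then Statherian, then Eoarchean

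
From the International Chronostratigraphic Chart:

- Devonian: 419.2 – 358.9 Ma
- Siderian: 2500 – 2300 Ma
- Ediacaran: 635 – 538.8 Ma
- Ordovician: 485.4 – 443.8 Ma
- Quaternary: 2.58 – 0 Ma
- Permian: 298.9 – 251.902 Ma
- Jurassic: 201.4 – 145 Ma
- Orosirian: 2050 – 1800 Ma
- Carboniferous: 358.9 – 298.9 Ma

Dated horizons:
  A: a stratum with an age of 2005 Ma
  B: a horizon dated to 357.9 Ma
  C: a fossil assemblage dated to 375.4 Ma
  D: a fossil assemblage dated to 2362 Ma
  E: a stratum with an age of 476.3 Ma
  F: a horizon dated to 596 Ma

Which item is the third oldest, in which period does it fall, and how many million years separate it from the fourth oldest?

Larger Ma means older, so oldest first: D 2362 > A 2005 > F 596 > E 476.3 > C 375.4 > B 357.9.
Counting 3 along gives F (596 Ma); the excerpt puts that inside the Ediacaran, 635–538.8 Ma.
Next in line is E (476.3 Ma), and 596 − 476.3 = 119.7 Myr.

F, in the Ediacaran; 119.7 million years to E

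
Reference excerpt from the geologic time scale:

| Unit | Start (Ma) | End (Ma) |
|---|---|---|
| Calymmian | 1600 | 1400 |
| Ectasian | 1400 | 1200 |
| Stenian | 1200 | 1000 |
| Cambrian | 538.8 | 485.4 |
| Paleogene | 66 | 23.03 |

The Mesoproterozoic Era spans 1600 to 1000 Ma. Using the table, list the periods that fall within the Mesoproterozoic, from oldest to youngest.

Periods with both bounds inside 1600–1000 Ma: Calymmian (1600–1400), Ectasian (1400–1200), Stenian (1200–1000).

Calymmian, Ectasian, Stenian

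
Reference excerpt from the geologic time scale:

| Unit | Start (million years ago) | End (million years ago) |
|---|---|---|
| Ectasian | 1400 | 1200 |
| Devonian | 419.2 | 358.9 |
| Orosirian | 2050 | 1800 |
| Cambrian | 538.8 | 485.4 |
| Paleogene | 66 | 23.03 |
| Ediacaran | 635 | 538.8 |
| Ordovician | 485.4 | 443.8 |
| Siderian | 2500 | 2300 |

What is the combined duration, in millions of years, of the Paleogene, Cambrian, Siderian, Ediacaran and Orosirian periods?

642.57 million years

Duration is start − end for each: (66 − 23.03) + (538.8 − 485.4) + (2500 − 2300) + (635 − 538.8) + (2050 − 1800).
That is 42.97 + 53.4 + 200 + 96.2 + 250, which totals 642.57 million years.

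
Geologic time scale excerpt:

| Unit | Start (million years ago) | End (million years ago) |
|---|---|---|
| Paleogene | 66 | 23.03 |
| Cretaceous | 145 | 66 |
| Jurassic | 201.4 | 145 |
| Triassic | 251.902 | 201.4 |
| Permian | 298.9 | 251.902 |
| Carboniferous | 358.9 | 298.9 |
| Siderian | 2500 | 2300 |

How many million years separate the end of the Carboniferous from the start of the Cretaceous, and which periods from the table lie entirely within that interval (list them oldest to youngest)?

The Carboniferous closes at 298.9 Ma and the Cretaceous opens at 145 Ma, so the interval is 298.9 − 145 = 153.9 Myr.
A period fits inside if it starts at or after 298.9 Ma and ends at or before 145 Ma; oldest first that gives Permian, Triassic, Jurassic.

153.9 million years; Permian, Triassic, Jurassic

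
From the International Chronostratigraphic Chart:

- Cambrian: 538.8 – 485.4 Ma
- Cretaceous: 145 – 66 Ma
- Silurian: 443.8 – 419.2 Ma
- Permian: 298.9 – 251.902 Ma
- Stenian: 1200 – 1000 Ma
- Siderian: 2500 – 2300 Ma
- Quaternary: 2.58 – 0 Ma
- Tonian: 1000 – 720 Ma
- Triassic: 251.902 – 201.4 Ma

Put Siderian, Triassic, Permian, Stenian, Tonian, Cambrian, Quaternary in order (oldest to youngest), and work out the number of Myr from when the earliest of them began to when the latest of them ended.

Siderian → Stenian → Tonian → Cambrian → Permian → Triassic → Quaternary; total span 2500 Myr

From the excerpt: Siderian 2500–2300; Triassic 251.902–201.4; Permian 298.9–251.902; Stenian 1200–1000; Tonian 1000–720; Cambrian 538.8–485.4; Quaternary 2.58–0 (Ma).
Larger Ma is earlier, so the oldest is Siderian and the youngest is Quaternary; oldest to youngest: Siderian, Stenian, Tonian, Cambrian, Permian, Triassic, Quaternary.
Oldest start 2500 minus youngest end 0 gives 2500 Myr overall.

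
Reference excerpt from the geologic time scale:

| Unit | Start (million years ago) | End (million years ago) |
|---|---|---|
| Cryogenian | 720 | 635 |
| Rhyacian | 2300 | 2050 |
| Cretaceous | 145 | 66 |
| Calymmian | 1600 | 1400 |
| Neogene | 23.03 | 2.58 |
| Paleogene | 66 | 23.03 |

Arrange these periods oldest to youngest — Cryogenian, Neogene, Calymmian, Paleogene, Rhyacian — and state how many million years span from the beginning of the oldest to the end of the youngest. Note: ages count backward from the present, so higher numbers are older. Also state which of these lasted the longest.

Rhyacian, Calymmian, Cryogenian, Paleogene, Neogene; total span 2297.42 Myr; longest is Rhyacian

From the excerpt: Cryogenian 720–635; Neogene 23.03–2.58; Calymmian 1600–1400; Paleogene 66–23.03; Rhyacian 2300–2050 (Ma).
Larger Ma is earlier, so the oldest is Rhyacian and the youngest is Neogene; oldest to youngest: Rhyacian, Calymmian, Cryogenian, Paleogene, Neogene.
Oldest start 2300 minus youngest end 2.58 gives 2297.42 Myr overall.
Individual lengths (start − end): Cryogenian 85; Rhyacian 250; Calymmian 200; Neogene 20.45; Paleogene 42.97. The largest is Rhyacian at 250 Myr.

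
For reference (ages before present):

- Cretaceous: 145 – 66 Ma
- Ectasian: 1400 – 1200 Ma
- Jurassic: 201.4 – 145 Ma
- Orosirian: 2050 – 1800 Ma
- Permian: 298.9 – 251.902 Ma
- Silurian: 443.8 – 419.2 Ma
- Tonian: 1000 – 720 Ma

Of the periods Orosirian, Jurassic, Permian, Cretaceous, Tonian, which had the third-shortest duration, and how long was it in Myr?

Durations: Orosirian 250; Jurassic 56.4; Permian 46.998; Cretaceous 79; Tonian 280 Myr.
Sorted shortest-first: Permian (46.998), Jurassic (56.4), Cretaceous (79), Orosirian (250), Tonian (280).
The third shortest is Cretaceous at 79 Myr.

Cretaceous, 79 million years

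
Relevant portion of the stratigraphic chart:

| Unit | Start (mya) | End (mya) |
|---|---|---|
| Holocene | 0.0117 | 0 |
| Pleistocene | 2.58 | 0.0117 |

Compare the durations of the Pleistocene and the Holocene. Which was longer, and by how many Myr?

Pleistocene, by 2.5566 million years

Pleistocene: 2.58 − 0.0117 = 2.5683 Myr.
Holocene: 0.0117 − 0 = 0.0117 Myr.
Difference: 2.5683 − 0.0117 = 2.5566 Myr, so the Pleistocene was longer.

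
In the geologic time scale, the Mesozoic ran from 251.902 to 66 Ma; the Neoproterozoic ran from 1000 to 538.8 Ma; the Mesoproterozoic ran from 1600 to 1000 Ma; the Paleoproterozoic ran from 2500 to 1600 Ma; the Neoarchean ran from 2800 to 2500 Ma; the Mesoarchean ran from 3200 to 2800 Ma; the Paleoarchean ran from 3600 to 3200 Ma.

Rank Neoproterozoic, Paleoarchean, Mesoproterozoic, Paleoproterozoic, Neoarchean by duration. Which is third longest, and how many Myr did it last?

Start − end for each: Neoproterozoic 1000 − 538.8 = 461.2; Paleoarchean 3600 − 3200 = 400; Mesoproterozoic 1600 − 1000 = 600; Paleoproterozoic 2500 − 1600 = 900; Neoarchean 2800 − 2500 = 300.
Ranking these from longest: Paleoproterozoic > Mesoproterozoic > Neoproterozoic > Paleoarchean > Neoarchean.
Position 3 in that ranking is Neoproterozoic, which lasted 461.2 Myr.

Neoproterozoic, 461.2 million years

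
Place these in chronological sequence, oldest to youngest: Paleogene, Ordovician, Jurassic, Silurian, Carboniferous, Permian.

Ordovician, Silurian, Carboniferous, Permian, Jurassic, Paleogene

Era membership (oldest first within each) — Paleozoic: Ordovician, Silurian, Carboniferous, Permian; Mesozoic: Jurassic; Cenozoic: Paleogene. Paleozoic precedes Mesozoic, which precedes Cenozoic. Concatenating the groups in that era order gives oldest to youngest directly.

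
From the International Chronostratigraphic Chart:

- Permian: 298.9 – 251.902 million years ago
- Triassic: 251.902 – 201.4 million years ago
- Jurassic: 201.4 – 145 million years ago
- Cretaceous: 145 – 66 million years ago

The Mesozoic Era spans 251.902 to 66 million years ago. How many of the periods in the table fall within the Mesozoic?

3

Periods inside 251.902–66 Ma: Triassic, Jurassic, Cretaceous — 3 in total.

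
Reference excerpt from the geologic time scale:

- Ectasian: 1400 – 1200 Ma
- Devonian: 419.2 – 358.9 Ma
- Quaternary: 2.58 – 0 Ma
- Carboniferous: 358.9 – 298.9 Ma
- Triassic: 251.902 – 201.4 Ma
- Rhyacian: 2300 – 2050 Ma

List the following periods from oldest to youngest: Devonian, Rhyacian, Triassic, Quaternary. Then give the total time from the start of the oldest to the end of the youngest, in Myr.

Rhyacian, Devonian, Triassic, Quaternary; total span 2300 Myr

From the excerpt: Devonian 419.2–358.9; Rhyacian 2300–2050; Triassic 251.902–201.4; Quaternary 2.58–0 (Ma).
Larger Ma is earlier, so the oldest is Rhyacian and the youngest is Quaternary; oldest to youngest: Rhyacian, Devonian, Triassic, Quaternary.
Oldest start 2300 minus youngest end 0 gives 2300 Myr overall.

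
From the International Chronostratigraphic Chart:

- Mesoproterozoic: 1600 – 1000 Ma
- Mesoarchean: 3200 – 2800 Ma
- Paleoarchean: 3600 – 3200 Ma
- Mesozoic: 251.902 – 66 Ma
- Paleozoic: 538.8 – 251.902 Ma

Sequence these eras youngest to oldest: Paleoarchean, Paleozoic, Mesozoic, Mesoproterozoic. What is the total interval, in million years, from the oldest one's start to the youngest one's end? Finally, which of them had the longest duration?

Mesozoic → Paleozoic → Mesoproterozoic → Paleoarchean; total span 3534 Myr; longest is Mesoproterozoic

From the excerpt: Paleoarchean 3600–3200; Paleozoic 538.8–251.902; Mesozoic 251.902–66; Mesoproterozoic 1600–1000 (Ma).
Larger Ma is earlier, so the oldest is Paleoarchean and the youngest is Mesozoic; youngest to oldest: Mesozoic, Paleozoic, Mesoproterozoic, Paleoarchean.
Oldest start 3600 minus youngest end 66 gives 3534 Myr overall.
Individual lengths (start − end): Paleozoic 286.898; Mesoproterozoic 600; Mesozoic 185.902; Paleoarchean 400. The largest is Mesoproterozoic at 600 Myr.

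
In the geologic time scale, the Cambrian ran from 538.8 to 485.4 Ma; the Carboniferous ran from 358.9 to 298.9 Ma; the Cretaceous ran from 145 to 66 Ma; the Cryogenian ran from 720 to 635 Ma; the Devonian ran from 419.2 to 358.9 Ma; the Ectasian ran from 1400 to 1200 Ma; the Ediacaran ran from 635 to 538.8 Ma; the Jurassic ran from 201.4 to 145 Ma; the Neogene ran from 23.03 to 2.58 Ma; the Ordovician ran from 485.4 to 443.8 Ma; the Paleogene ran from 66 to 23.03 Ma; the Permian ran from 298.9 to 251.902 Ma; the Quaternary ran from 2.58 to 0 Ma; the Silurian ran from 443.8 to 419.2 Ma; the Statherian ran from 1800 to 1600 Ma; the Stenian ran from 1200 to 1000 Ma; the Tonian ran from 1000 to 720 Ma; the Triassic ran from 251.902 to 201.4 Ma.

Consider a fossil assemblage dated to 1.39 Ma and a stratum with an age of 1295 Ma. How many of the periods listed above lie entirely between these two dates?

The older date is 1295 Ma and the younger is 1.39 Ma.
Periods with start < 1295 and end > 1.39 Ma: Stenian (1200–1000), Tonian (1000–720), Cryogenian (720–635), Ediacaran (635–538.8), Cambrian (538.8–485.4), Ordovician (485.4–443.8), Silurian (443.8–419.2), Devonian (419.2–358.9), Carboniferous (358.9–298.9), Permian (298.9–251.902), Triassic (251.902–201.4), Jurassic (201.4–145), Cretaceous (145–66), Paleogene (66–23.03), Neogene (23.03–2.58).
That is 15 complete periods.

15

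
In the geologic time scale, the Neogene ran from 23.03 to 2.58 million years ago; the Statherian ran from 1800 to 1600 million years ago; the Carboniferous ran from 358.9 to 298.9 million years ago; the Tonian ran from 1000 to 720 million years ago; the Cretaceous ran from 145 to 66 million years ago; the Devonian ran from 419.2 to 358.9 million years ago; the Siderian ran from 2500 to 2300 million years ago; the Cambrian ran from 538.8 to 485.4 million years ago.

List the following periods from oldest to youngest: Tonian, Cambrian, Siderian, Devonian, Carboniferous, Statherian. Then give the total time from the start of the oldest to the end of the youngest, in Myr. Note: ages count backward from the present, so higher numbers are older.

Siderian → Statherian → Tonian → Cambrian → Devonian → Carboniferous; total span 2201.1 Myr

From the excerpt: Tonian 1000–720; Cambrian 538.8–485.4; Siderian 2500–2300; Devonian 419.2–358.9; Carboniferous 358.9–298.9; Statherian 1800–1600 (Ma).
Larger Ma is earlier, so the oldest is Siderian and the youngest is Carboniferous; oldest to youngest: Siderian, Statherian, Tonian, Cambrian, Devonian, Carboniferous.
Oldest start 2500 minus youngest end 298.9 gives 2201.1 Myr overall.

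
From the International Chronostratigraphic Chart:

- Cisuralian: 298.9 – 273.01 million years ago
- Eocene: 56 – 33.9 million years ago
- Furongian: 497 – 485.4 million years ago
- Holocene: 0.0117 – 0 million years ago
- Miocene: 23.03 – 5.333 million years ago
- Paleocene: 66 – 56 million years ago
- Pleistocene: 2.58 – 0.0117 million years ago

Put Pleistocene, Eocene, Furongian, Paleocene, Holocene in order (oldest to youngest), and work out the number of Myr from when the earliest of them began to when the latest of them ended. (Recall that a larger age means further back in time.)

Furongian, Paleocene, Eocene, Pleistocene, Holocene; total span 497 Myr

From the excerpt: Pleistocene 2.58–0.0117; Eocene 56–33.9; Furongian 497–485.4; Paleocene 66–56; Holocene 0.0117–0 (Ma).
Larger Ma is earlier, so the oldest is Furongian and the youngest is Holocene; oldest to youngest: Furongian, Paleocene, Eocene, Pleistocene, Holocene.
Oldest start 497 minus youngest end 0 gives 497 Myr overall.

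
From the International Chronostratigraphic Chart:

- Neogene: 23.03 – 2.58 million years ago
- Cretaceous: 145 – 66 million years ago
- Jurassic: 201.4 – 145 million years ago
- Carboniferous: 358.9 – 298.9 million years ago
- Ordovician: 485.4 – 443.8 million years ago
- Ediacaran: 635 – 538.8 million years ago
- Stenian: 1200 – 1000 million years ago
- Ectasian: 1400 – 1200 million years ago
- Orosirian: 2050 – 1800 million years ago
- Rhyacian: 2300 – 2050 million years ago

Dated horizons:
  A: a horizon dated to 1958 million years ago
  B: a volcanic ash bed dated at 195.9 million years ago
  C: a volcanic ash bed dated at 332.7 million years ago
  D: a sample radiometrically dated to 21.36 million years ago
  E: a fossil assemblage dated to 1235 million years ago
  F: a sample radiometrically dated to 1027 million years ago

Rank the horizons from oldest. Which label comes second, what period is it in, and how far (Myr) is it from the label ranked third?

E, in the Ectasian; 208 million years to F

Larger Ma means older, so oldest first: A 1958 > E 1235 > F 1027 > C 332.7 > B 195.9 > D 21.36.
Counting 2 along gives E (1235 Ma); the excerpt puts that inside the Ectasian, 1400–1200 Ma.
Next in line is F (1027 Ma), and 1235 − 1027 = 208 Myr.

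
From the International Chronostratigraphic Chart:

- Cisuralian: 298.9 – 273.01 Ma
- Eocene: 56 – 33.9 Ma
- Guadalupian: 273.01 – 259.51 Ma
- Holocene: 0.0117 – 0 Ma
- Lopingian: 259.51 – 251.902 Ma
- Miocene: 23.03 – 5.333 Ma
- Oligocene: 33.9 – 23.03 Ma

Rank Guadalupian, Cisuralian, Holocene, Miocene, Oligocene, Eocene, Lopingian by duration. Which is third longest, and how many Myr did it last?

Miocene, 17.697 million years

Start − end for each: Guadalupian 273.01 − 259.51 = 13.5; Cisuralian 298.9 − 273.01 = 25.89; Holocene 0.0117 − 0 = 0.0117; Miocene 23.03 − 5.333 = 17.697; Oligocene 33.9 − 23.03 = 10.87; Eocene 56 − 33.9 = 22.1; Lopingian 259.51 − 251.902 = 7.608.
Ranking these from longest: Cisuralian > Eocene > Miocene > Guadalupian > Oligocene > Lopingian > Holocene.
Position 3 in that ranking is Miocene, which lasted 17.697 Myr.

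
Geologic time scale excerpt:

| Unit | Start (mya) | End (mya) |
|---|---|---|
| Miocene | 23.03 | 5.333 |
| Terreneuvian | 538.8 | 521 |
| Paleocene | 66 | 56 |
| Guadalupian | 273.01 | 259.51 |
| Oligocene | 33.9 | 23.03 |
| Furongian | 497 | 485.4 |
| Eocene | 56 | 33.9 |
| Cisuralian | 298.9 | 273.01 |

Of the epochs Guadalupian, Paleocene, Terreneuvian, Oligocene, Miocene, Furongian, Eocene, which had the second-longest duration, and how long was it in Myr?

Terreneuvian, 17.8 million years

Start − end for each: Guadalupian 273.01 − 259.51 = 13.5; Paleocene 66 − 56 = 10; Terreneuvian 538.8 − 521 = 17.8; Oligocene 33.9 − 23.03 = 10.87; Miocene 23.03 − 5.333 = 17.697; Furongian 497 − 485.4 = 11.6; Eocene 56 − 33.9 = 22.1.
Ranking these from longest: Eocene > Terreneuvian > Miocene > Guadalupian > Furongian > Oligocene > Paleocene.
Position 2 in that ranking is Terreneuvian, which lasted 17.8 Myr.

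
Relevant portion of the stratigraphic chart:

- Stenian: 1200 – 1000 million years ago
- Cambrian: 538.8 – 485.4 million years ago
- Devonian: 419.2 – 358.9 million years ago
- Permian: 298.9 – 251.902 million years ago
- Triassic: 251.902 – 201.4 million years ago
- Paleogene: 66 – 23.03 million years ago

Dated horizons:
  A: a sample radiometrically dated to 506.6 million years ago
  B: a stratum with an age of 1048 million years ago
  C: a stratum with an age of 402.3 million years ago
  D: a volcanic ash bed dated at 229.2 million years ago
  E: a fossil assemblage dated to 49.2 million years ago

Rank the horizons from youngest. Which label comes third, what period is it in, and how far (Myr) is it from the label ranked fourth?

Smaller Ma means younger, so youngest first: E 49.2 < D 229.2 < C 402.3 < A 506.6 < B 1048.
Counting 3 along gives C (402.3 Ma); the excerpt puts that inside the Devonian, 419.2–358.9 Ma.
Next in line is A (506.6 Ma), and 506.6 − 402.3 = 104.3 Myr.

C, in the Devonian; 104.3 million years to A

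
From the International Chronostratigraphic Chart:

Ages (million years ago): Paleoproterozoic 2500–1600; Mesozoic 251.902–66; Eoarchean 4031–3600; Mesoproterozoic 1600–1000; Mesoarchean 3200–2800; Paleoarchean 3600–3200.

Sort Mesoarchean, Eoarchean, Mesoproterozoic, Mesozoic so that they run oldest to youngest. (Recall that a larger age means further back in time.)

Sorting by start age (descending Ma, since larger Ma = older): Eoarchean began 4031, Mesoarchean began 3200, Mesoproterozoic began 1600, Mesozoic began 251.902.

Eoarchean → Mesoarchean → Mesoproterozoic → Mesozoic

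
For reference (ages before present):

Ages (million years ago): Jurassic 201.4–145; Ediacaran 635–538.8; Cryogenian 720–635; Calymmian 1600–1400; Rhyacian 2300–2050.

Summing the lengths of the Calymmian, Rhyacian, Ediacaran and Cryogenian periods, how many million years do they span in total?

631.2 million years

Each duration: Calymmian = 200; Rhyacian = 250; Ediacaran = 96.2; Cryogenian = 85.
Sum: 200 + 250 + 96.2 + 85 = 631.2 Myr.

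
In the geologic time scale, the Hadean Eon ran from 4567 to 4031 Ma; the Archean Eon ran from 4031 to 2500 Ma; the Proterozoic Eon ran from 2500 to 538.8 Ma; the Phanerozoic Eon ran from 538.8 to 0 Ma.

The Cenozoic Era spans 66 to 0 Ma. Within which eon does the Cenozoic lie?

Phanerozoic

The Cenozoic (66–0 Ma) lies entirely within 538.8–0 Ma, the Phanerozoic Eon.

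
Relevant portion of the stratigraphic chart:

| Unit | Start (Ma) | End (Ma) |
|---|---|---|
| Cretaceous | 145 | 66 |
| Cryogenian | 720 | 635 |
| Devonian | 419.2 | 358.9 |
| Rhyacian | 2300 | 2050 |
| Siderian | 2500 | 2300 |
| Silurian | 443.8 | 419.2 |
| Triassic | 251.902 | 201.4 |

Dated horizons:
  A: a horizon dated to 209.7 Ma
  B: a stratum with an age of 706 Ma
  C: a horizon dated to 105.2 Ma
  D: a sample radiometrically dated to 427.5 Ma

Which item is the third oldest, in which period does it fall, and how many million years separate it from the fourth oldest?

Sorted oldest-first by Ma: B (706), D (427.5), A (209.7), C (105.2).
The third oldest is A at 209.7 Ma, which lies in 251.902–201.4 Ma: the Triassic.
The fourth oldest is C at 105.2 Ma; separation = |209.7 − 105.2| = 104.5 Myr.

A, in the Triassic; 104.5 million years to C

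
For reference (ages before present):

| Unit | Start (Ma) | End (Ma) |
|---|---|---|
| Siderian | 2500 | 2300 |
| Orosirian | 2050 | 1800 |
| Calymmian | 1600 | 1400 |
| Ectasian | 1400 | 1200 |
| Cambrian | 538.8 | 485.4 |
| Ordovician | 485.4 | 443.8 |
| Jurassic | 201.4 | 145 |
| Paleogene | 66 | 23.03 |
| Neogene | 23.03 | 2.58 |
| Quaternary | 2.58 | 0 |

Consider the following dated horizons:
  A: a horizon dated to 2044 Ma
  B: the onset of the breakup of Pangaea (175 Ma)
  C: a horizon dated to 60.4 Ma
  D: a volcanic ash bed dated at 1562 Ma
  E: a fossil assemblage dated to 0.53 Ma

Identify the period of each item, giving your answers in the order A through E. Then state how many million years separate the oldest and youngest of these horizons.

A — Orosirian; B — Jurassic; C — Paleogene; D — Calymmian; E — Quaternary; span 2043.47 million years

Match each age against the start–end ranges in the excerpt: A = 2044 Ma → Orosirian (2050–1800); B = 175 Ma → Jurassic (201.4–145); C = 60.4 Ma → Paleogene (66–23.03); D = 1562 Ma → Calymmian (1600–1400); E = 0.53 Ma → Quaternary (2.58–0).
The largest age is 2044 Ma and the smallest is 0.53 Ma; their difference is 2043.47 Myr.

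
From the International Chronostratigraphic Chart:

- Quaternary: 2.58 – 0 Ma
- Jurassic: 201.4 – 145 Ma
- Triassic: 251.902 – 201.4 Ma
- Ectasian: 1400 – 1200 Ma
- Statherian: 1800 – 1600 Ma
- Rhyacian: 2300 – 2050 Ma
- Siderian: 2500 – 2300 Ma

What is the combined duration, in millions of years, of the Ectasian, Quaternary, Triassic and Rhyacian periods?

503.082 million years

Each duration: Ectasian = 200; Quaternary = 2.58; Triassic = 50.502; Rhyacian = 250.
Sum: 200 + 2.58 + 50.502 + 250 = 503.082 Myr.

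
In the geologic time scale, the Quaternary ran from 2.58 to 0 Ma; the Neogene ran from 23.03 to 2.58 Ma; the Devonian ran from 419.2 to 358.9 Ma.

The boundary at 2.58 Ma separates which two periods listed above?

The Neogene ends at 2.58 Ma and the Quaternary begins at 2.58 Ma, so they share that boundary.

Neogene and Quaternary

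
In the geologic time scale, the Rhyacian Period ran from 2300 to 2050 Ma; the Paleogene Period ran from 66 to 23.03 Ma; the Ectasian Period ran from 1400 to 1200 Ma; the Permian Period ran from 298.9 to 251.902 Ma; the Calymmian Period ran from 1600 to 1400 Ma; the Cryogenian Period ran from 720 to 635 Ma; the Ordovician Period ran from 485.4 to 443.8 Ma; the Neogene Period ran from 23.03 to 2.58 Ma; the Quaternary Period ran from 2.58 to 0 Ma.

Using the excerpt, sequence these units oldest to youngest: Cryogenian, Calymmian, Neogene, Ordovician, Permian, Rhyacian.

Read off each span (Ma): Cryogenian 720–635; Calymmian 1600–1400; Neogene 23.03–2.58; Ordovician 485.4–443.8; Permian 298.9–251.902; Rhyacian 2300–2050.
Larger Ma is older, so oldest→youngest is Rhyacian, Calymmian, Cryogenian, Ordovician, Permian, Neogene.

Rhyacian, then Calymmian, then Cryogenian, then Ordovician, then Permian, then Neogene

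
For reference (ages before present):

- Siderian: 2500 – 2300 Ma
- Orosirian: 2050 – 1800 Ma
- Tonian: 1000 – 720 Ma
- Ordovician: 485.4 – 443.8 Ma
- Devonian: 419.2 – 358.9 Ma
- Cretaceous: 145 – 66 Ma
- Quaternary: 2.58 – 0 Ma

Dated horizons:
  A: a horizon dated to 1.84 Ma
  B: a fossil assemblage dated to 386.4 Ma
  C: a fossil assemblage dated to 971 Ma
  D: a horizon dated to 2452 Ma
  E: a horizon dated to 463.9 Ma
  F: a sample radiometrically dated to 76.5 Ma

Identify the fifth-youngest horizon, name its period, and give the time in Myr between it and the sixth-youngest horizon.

C, in the Tonian; 1481 million years to D

Smaller Ma means younger, so youngest first: A 1.84 < F 76.5 < B 386.4 < E 463.9 < C 971 < D 2452.
Counting 5 along gives C (971 Ma); the excerpt puts that inside the Tonian, 1000–720 Ma.
Next in line is D (2452 Ma), and 2452 − 971 = 1481 Myr.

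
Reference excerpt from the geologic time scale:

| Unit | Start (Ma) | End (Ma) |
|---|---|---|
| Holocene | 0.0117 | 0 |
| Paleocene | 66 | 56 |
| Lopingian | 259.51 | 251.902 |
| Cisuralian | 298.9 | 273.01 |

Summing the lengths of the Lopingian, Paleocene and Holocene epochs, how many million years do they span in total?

Duration is start − end for each: (259.51 − 251.902) + (66 − 56) + (0.0117 − 0).
That is 7.608 + 10 + 0.0117, which totals 17.6197 million years.

17.6197 million years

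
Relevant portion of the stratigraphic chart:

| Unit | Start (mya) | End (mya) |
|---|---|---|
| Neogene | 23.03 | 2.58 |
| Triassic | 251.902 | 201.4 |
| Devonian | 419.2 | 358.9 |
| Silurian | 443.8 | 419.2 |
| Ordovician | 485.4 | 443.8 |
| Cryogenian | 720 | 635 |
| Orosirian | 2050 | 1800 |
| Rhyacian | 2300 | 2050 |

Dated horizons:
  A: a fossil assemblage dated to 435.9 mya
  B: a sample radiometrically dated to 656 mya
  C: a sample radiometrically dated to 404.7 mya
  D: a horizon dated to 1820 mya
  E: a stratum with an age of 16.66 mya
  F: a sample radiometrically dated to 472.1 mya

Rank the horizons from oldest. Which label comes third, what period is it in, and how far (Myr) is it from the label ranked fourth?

Sorted oldest-first by Ma: D (1820), B (656), F (472.1), A (435.9), C (404.7), E (16.66).
The third oldest is F at 472.1 Ma, which lies in 485.4–443.8 Ma: the Ordovician.
The fourth oldest is A at 435.9 Ma; separation = |472.1 − 435.9| = 36.2 Myr.

F, in the Ordovician; 36.2 million years to A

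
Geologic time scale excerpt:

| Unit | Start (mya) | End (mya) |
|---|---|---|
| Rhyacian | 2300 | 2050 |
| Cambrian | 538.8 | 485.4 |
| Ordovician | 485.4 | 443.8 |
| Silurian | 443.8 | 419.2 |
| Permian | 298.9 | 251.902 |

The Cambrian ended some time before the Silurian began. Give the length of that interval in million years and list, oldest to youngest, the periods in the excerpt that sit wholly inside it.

41.6 million years; Ordovician

The Cambrian closes at 485.4 Ma and the Silurian opens at 443.8 Ma, so the interval is 485.4 − 443.8 = 41.6 Myr.
A period fits inside if it starts at or after 485.4 Ma and ends at or before 443.8 Ma; oldest first that gives Ordovician.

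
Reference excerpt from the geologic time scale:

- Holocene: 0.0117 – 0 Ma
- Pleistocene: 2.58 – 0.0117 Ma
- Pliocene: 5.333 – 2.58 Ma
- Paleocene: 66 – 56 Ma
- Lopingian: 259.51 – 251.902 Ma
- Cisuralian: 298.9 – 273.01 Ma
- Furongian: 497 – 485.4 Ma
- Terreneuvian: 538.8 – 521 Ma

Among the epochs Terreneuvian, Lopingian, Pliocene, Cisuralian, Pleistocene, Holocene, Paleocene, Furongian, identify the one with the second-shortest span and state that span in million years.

Pleistocene, 2.5683 million years

Durations: Terreneuvian 17.8; Lopingian 7.608; Pliocene 2.753; Cisuralian 25.89; Pleistocene 2.5683; Holocene 0.0117; Paleocene 10; Furongian 11.6 Myr.
Sorted shortest-first: Holocene (0.0117), Pleistocene (2.5683), Pliocene (2.753), Lopingian (7.608), Paleocene (10), Furongian (11.6), Terreneuvian (17.8), Cisuralian (25.89).
The second shortest is Pleistocene at 2.5683 Myr.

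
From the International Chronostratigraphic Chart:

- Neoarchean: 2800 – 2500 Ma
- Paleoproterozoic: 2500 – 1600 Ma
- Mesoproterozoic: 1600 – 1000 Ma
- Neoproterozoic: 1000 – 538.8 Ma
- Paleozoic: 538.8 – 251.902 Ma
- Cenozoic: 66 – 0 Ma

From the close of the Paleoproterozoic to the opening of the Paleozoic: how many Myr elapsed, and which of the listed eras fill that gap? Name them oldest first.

1061.2 million years; Mesoproterozoic, Neoproterozoic

End of Paleoproterozoic = 1600 Ma; start of Paleozoic = 538.8 Ma.
Gap = 1600 − 538.8 = 1061.2 Myr.
Eras wholly inside 1600–538.8 Ma: Mesoproterozoic (1600–1000), Neoproterozoic (1000–538.8).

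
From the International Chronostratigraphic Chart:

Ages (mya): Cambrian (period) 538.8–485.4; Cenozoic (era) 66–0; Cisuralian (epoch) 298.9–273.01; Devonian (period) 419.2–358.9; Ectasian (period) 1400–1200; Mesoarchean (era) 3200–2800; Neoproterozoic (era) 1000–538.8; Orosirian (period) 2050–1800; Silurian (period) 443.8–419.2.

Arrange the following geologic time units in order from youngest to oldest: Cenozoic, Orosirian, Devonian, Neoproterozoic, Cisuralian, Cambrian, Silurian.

Sorting by start age (ascending Ma, since larger Ma = older): Cenozoic began 66, Cisuralian began 298.9, Devonian began 419.2, Silurian began 443.8, Cambrian began 538.8, Neoproterozoic began 1000, Orosirian began 2050.

Cenozoic, Cisuralian, Devonian, Silurian, Cambrian, Neoproterozoic, Orosirian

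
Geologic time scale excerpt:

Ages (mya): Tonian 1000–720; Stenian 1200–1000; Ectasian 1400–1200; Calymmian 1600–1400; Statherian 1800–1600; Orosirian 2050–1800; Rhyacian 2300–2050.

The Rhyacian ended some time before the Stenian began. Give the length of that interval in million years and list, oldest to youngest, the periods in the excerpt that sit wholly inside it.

850 million years; Orosirian, Statherian, Calymmian, Ectasian

The Rhyacian closes at 2050 Ma and the Stenian opens at 1200 Ma, so the interval is 2050 − 1200 = 850 Myr.
A period fits inside if it starts at or after 2050 Ma and ends at or before 1200 Ma; oldest first that gives Orosirian, Statherian, Calymmian, Ectasian.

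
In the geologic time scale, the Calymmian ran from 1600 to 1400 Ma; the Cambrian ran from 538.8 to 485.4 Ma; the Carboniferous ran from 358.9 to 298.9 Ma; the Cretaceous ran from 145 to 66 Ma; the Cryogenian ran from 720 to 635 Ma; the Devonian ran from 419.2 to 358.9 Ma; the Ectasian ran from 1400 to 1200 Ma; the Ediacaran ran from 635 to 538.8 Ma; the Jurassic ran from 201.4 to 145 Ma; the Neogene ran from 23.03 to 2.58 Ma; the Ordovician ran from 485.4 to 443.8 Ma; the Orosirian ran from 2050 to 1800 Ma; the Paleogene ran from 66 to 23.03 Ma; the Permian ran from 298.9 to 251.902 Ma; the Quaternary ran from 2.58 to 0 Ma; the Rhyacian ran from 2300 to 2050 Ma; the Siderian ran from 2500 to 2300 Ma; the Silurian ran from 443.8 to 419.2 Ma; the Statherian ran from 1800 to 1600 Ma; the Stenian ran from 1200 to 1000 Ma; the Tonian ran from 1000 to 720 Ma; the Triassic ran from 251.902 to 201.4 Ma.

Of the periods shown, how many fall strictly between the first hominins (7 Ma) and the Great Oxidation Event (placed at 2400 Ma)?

19

The older date is 2400 Ma and the younger is 7 Ma.
Periods with start < 2400 and end > 7 Ma: Rhyacian (2300–2050), Orosirian (2050–1800), Statherian (1800–1600), Calymmian (1600–1400), Ectasian (1400–1200), Stenian (1200–1000), Tonian (1000–720), Cryogenian (720–635), Ediacaran (635–538.8), Cambrian (538.8–485.4), Ordovician (485.4–443.8), Silurian (443.8–419.2), Devonian (419.2–358.9), Carboniferous (358.9–298.9), Permian (298.9–251.902), Triassic (251.902–201.4), Jurassic (201.4–145), Cretaceous (145–66), Paleogene (66–23.03).
That is 19 complete periods.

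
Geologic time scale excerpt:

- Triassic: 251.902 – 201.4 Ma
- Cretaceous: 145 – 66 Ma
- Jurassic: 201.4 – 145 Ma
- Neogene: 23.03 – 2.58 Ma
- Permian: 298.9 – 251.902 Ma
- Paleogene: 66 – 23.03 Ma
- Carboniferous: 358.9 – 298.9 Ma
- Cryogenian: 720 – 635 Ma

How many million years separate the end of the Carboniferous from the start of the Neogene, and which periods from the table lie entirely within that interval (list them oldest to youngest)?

The Carboniferous closes at 298.9 Ma and the Neogene opens at 23.03 Ma, so the interval is 298.9 − 23.03 = 275.87 Myr.
A period fits inside if it starts at or after 298.9 Ma and ends at or before 23.03 Ma; oldest first that gives Permian, Triassic, Jurassic, Cretaceous, Paleogene.

275.87 million years; Permian, Triassic, Jurassic, Cretaceous, Paleogene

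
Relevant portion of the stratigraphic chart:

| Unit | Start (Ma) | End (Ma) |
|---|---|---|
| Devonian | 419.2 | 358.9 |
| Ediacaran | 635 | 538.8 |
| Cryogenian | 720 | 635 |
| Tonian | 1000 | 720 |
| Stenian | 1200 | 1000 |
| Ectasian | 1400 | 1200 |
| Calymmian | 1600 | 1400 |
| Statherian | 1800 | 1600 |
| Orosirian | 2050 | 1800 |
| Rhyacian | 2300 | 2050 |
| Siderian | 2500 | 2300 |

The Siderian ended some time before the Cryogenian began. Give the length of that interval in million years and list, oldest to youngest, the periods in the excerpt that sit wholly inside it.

The Siderian closes at 2300 Ma and the Cryogenian opens at 720 Ma, so the interval is 2300 − 720 = 1580 Myr.
A period fits inside if it starts at or after 2300 Ma and ends at or before 720 Ma; oldest first that gives Rhyacian, Orosirian, Statherian, Calymmian, Ectasian, Stenian, Tonian.

1580 million years; Rhyacian, Orosirian, Statherian, Calymmian, Ectasian, Stenian, Tonian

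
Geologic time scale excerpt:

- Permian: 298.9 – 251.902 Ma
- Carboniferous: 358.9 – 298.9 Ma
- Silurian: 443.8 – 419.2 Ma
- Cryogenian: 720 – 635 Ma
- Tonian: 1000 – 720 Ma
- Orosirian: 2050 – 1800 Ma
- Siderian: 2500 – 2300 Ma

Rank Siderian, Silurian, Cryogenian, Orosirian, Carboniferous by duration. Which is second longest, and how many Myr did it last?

Start − end for each: Siderian 2500 − 2300 = 200; Silurian 443.8 − 419.2 = 24.6; Cryogenian 720 − 635 = 85; Orosirian 2050 − 1800 = 250; Carboniferous 358.9 − 298.9 = 60.
Ranking these from longest: Orosirian > Siderian > Cryogenian > Carboniferous > Silurian.
Position 2 in that ranking is Siderian, which lasted 200 Myr.

Siderian, 200 million years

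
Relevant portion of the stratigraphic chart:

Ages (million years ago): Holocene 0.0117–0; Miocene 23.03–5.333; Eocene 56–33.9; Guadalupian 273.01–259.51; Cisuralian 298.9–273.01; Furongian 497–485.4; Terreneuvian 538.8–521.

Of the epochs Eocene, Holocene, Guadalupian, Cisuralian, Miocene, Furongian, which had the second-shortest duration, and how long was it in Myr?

Start − end for each: Eocene 56 − 33.9 = 22.1; Holocene 0.0117 − 0 = 0.0117; Guadalupian 273.01 − 259.51 = 13.5; Cisuralian 298.9 − 273.01 = 25.89; Miocene 23.03 − 5.333 = 17.697; Furongian 497 − 485.4 = 11.6.
Ranking these from shortest: Holocene < Furongian < Guadalupian < Miocene < Eocene < Cisuralian.
Position 2 in that ranking is Furongian, which lasted 11.6 Myr.

Furongian, 11.6 million years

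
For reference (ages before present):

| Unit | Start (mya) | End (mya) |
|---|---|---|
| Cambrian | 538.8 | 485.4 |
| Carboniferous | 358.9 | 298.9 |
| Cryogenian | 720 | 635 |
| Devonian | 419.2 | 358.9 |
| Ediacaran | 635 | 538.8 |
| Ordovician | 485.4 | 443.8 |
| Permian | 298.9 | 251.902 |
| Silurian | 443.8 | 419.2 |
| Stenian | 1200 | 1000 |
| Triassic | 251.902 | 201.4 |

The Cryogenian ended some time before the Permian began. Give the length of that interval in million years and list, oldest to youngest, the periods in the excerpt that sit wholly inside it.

336.1 million years; Ediacaran, Cambrian, Ordovician, Silurian, Devonian, Carboniferous

End of Cryogenian = 635 Ma; start of Permian = 298.9 Ma.
Gap = 635 − 298.9 = 336.1 Myr.
Periods wholly inside 635–298.9 Ma: Ediacaran (635–538.8), Cambrian (538.8–485.4), Ordovician (485.4–443.8), Silurian (443.8–419.2), Devonian (419.2–358.9), Carboniferous (358.9–298.9).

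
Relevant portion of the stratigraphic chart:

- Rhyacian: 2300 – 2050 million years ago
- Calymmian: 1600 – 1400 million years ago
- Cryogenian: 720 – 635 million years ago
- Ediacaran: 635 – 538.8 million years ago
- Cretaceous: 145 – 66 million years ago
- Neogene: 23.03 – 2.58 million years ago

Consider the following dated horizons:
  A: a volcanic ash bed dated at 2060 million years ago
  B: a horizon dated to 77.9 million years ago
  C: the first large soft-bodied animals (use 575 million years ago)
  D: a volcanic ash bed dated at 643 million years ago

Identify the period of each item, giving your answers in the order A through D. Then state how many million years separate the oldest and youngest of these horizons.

Match each age against the start–end ranges in the excerpt: A = 2060 Ma → Rhyacian (2300–2050); B = 77.9 Ma → Cretaceous (145–66); C = 575 Ma → Ediacaran (635–538.8); D = 643 Ma → Cryogenian (720–635).
The largest age is 2060 Ma and the smallest is 77.9 Ma; their difference is 1982.1 Myr.

A — Rhyacian; B — Cretaceous; C — Ediacaran; D — Cryogenian; span 1982.1 million years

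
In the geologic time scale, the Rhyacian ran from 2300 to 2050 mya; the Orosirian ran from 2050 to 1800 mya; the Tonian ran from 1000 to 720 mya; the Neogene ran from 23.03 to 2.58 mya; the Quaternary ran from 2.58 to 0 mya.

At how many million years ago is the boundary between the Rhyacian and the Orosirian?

2050 mya

The Rhyacian ends and the Orosirian begins at 2050 mya.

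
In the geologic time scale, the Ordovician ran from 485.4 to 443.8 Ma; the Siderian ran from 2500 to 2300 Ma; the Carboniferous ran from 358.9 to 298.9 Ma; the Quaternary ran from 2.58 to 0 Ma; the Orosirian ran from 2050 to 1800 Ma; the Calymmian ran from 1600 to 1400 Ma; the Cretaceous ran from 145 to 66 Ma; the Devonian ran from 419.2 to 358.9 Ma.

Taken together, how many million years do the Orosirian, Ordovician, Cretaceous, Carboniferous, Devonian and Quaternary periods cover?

493.48 million years

Each duration: Orosirian = 250; Ordovician = 41.6; Cretaceous = 79; Carboniferous = 60; Devonian = 60.3; Quaternary = 2.58.
Sum: 250 + 41.6 + 79 + 60 + 60.3 + 2.58 = 493.48 Myr.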